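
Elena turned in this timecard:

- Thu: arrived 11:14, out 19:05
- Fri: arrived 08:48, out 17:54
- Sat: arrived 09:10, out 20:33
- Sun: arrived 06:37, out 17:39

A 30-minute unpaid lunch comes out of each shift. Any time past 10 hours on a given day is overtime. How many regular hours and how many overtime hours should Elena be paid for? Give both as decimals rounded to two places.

Regular 35.95 hours, overtime 1.42 hours

Thu: 11:14–19:05 = 7 h 51 min; less 30 min break → 7 h 21 min
Fri: 08:48–17:54 = 9 h 6 min; less 30 min break → 8 h 36 min
Sat: 09:10–20:33 = 11 h 23 min; less 30 min break → 10 h 53 min
Sun: 06:37–17:39 = 11 h 2 min; less 30 min break → 10 h 32 min
Thu reg 7 h 21 min / OT 0 h 0 min; Fri reg 8 h 36 min / OT 0 h 0 min; Sat reg 10 h 0 min / OT 0 h 53 min; Sun reg 10 h 0 min / OT 0 h 32 min.
Totals: regular 35 h 57 min, overtime 1 h 25 min.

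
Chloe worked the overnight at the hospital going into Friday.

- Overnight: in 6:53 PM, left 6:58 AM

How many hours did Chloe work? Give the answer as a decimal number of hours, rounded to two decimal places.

Overnight: 6:53 PM → midnight = 5 h 7 min; midnight → 6:58 AM = 6 h 58 min; span 12 h 5 min

12.08 hours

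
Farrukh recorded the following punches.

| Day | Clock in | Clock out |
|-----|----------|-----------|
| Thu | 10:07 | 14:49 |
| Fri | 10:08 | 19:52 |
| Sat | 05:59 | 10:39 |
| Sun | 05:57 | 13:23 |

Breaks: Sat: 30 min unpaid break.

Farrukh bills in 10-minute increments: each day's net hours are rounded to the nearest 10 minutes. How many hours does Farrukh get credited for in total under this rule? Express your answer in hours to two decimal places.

Thu: 10:07–14:49 = 4 h 42 min → rounds to 4 h 40 min
Fri: 10:08–19:52 = 9 h 44 min → rounds to 9 h 40 min
Sat: 05:59–10:39 = 4 h 40 min − 30 min = 4 h 10 min → rounds to 4 h 10 min
Sun: 05:57–13:23 = 7 h 26 min → rounds to 7 h 30 min
Total credited: 26 h 0 min.

26.00 hours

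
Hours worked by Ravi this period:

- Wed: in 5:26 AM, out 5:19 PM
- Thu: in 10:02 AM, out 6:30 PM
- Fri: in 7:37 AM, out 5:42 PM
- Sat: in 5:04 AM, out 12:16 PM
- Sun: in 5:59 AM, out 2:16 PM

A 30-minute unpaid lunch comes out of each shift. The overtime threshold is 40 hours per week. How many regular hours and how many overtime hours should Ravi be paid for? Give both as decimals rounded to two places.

Wed: 5:26 AM–5:19 PM = 11 h 53 min; less 30 min break → 11 h 23 min
Thu: 10:02 AM–6:30 PM = 8 h 28 min; less 30 min break → 7 h 58 min
Fri: 7:37 AM–5:42 PM = 10 h 5 min; less 30 min break → 9 h 35 min
Sat: 5:04 AM–12:16 PM = 7 h 12 min; less 30 min break → 6 h 42 min
Sun: 5:59 AM–2:16 PM = 8 h 17 min; less 30 min break → 7 h 47 min
Total worked: 43 h 25 min = 43.42 h.
Threshold 40 h → overtime 3 h 25 min, regular 40 h 0 min.

Regular 40.00 hours, overtime 3.42 hours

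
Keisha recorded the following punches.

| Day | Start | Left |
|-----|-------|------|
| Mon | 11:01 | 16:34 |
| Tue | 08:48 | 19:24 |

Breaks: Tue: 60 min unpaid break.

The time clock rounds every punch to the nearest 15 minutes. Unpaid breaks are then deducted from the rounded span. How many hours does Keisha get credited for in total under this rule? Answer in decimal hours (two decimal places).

Mon: in 11:01→11:00, out 16:34→16:30; 5 h 30 min
Tue: in 08:48→08:45, out 19:24→19:30; 10 h 45 min − 60 min = 9 h 45 min
Total credited: 15 h 15 min.

15.25 hours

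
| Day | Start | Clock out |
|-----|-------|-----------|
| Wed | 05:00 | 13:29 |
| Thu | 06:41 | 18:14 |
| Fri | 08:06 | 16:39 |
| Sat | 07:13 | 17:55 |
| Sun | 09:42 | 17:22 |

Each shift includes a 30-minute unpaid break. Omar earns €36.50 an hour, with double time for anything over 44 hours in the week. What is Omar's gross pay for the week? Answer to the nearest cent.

Wed: 05:00–13:29 = 8 h 29 min; less 30 min break → 7 h 59 min
Thu: 06:41–18:14 = 11 h 33 min; less 30 min break → 11 h 3 min
Fri: 08:06–16:39 = 8 h 33 min; less 30 min break → 8 h 3 min
Sat: 07:13–17:55 = 10 h 42 min; less 30 min break → 10 h 12 min
Sun: 09:42–17:22 = 7 h 40 min; less 30 min break → 7 h 10 min
Total worked: 44 h 27 min = 2667 min.
Regular 44 h 0 min = 2640 min at €36.50/h; overtime 0 h 27 min = 27 min at €73.00/h.
Pay = (2640 × €36.50 + 27 × €73.00) ÷ 60 = €1638.85.

€1638.85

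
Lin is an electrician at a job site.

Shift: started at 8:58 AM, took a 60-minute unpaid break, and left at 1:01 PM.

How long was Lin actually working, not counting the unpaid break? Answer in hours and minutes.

3 h 3 min

Shift: 8:58 AM–1:01 PM = 4 h 3 min; less 60 min break → 3 h 3 min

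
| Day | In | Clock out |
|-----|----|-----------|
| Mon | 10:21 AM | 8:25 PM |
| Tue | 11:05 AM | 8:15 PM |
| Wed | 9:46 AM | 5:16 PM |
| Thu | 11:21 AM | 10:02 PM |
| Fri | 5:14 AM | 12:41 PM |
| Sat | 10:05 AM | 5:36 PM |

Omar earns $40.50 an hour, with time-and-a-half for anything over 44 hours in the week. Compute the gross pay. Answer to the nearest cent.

Mon: 10:21 AM–8:25 PM = 10 h 4 min
Tue: 11:05 AM–8:15 PM = 9 h 10 min
Wed: 9:46 AM–5:16 PM = 7 h 30 min
Thu: 11:21 AM–10:02 PM = 10 h 41 min
Fri: 5:14 AM–12:41 PM = 7 h 27 min
Sat: 10:05 AM–5:36 PM = 7 h 31 min
Total worked: 52 h 23 min = 3143 min.
Regular 44 h 0 min = 2640 min at $40.50/h; overtime 8 h 23 min = 503 min at $60.75/h.
Pay = (2640 × $40.50 + 503 × $60.75) ÷ 60 = $2291.29.

$2291.29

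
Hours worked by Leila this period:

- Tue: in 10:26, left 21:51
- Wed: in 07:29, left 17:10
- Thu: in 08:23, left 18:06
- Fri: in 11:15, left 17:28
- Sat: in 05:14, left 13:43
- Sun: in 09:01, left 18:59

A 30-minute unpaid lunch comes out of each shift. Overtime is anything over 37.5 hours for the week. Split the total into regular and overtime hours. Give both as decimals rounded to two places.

Tue: 10:26–21:51 = 11 h 25 min; less 30 min break → 10 h 55 min
Wed: 07:29–17:10 = 9 h 41 min; less 30 min break → 9 h 11 min
Thu: 08:23–18:06 = 9 h 43 min; less 30 min break → 9 h 13 min
Fri: 11:15–17:28 = 6 h 13 min; less 30 min break → 5 h 43 min
Sat: 05:14–13:43 = 8 h 29 min; less 30 min break → 7 h 59 min
Sun: 09:01–18:59 = 9 h 58 min; less 30 min break → 9 h 28 min
Total worked: 52 h 29 min = 52.48 h.
Threshold 37.5 h → overtime 14 h 59 min, regular 37 h 30 min.

Regular 37.50 hours, overtime 14.98 hours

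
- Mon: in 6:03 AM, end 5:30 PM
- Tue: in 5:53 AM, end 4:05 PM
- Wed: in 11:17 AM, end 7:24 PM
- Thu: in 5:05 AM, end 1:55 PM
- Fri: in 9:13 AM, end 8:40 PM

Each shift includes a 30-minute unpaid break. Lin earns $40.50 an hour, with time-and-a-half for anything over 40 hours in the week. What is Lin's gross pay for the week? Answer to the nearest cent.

$2078.66

Mon: 6:03 AM–5:30 PM = 11 h 27 min; less 30 min break → 10 h 57 min
Tue: 5:53 AM–4:05 PM = 10 h 12 min; less 30 min break → 9 h 42 min
Wed: 11:17 AM–7:24 PM = 8 h 7 min; less 30 min break → 7 h 37 min
Thu: 5:05 AM–1:55 PM = 8 h 50 min; less 30 min break → 8 h 20 min
Fri: 9:13 AM–8:40 PM = 11 h 27 min; less 30 min break → 10 h 57 min
Total worked: 47 h 33 min = 2853 min.
Regular 40 h 0 min = 2400 min at $40.50/h; overtime 7 h 33 min = 453 min at $60.75/h.
Pay = (2400 × $40.50 + 453 × $60.75) ÷ 60 = $2078.66.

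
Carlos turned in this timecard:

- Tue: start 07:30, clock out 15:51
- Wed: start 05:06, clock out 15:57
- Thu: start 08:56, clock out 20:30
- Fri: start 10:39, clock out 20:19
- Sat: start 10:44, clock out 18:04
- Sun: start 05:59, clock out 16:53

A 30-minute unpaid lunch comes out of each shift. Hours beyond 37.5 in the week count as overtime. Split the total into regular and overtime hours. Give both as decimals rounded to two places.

Tue: 07:30–15:51 = 8 h 21 min; less 30 min break → 7 h 51 min
Wed: 05:06–15:57 = 10 h 51 min; less 30 min break → 10 h 21 min
Thu: 08:56–20:30 = 11 h 34 min; less 30 min break → 11 h 4 min
Fri: 10:39–20:19 = 9 h 40 min; less 30 min break → 9 h 10 min
Sat: 10:44–18:04 = 7 h 20 min; less 30 min break → 6 h 50 min
Sun: 05:59–16:53 = 10 h 54 min; less 30 min break → 10 h 24 min
Total worked: 55 h 40 min = 55.67 h.
Threshold 37.5 h → overtime 18 h 10 min, regular 37 h 30 min.

Regular 37.50 hours, overtime 18.17 hours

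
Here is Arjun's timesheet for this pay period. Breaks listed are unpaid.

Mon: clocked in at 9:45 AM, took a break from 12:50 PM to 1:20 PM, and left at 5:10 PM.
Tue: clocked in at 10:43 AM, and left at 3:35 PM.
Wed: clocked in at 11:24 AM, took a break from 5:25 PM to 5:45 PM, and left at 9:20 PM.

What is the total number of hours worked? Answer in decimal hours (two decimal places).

Mon: 9:45 AM–5:10 PM = 7 h 25 min; less 30 min break → 6 h 55 min
Tue: 10:43 AM–3:35 PM = 4 h 52 min
Wed: 11:24 AM–9:20 PM = 9 h 56 min; less 20 min break → 9 h 36 min
Total: 6 h 55 min + 4 h 52 min + 9 h 36 min = 21 h 23 min.

21.38 hours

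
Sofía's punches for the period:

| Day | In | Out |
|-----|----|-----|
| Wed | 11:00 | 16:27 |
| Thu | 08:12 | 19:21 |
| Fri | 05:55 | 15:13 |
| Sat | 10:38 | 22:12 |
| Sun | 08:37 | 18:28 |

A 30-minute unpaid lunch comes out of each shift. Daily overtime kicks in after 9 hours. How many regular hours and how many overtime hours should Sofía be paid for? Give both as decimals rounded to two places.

Wed: 11:00–16:27 = 5 h 27 min; less 30 min break → 4 h 57 min
Thu: 08:12–19:21 = 11 h 9 min; less 30 min break → 10 h 39 min
Fri: 05:55–15:13 = 9 h 18 min; less 30 min break → 8 h 48 min
Sat: 10:38–22:12 = 11 h 34 min; less 30 min break → 11 h 4 min
Sun: 08:37–18:28 = 9 h 51 min; less 30 min break → 9 h 21 min
Wed reg 4 h 57 min / OT 0 h 0 min; Thu reg 9 h 0 min / OT 1 h 39 min; Fri reg 8 h 48 min / OT 0 h 0 min; Sat reg 9 h 0 min / OT 2 h 4 min; Sun reg 9 h 0 min / OT 0 h 21 min.
Totals: regular 40 h 45 min, overtime 4 h 4 min.

Regular 40.75 hours, overtime 4.07 hours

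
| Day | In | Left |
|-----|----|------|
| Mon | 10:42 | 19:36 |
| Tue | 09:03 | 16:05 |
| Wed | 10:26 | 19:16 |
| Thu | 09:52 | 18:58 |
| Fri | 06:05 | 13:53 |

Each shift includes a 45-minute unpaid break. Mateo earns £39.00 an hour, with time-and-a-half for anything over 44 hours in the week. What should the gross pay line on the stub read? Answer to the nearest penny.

£1478.75

Mon: 10:42–19:36 = 8 h 54 min; less 45 min break → 8 h 9 min
Tue: 09:03–16:05 = 7 h 2 min; less 45 min break → 6 h 17 min
Wed: 10:26–19:16 = 8 h 50 min; less 45 min break → 8 h 5 min
Thu: 09:52–18:58 = 9 h 6 min; less 45 min break → 8 h 21 min
Fri: 06:05–13:53 = 7 h 48 min; less 45 min break → 7 h 3 min
Total worked: 37 h 55 min = 2275 min.
Regular 37 h 55 min = 2275 min at £39.00/h; overtime 0 h 0 min = 0 min at £58.50/h.
Pay = (2275 × £39.00 + 0 × £58.50) ÷ 60 = £1478.75.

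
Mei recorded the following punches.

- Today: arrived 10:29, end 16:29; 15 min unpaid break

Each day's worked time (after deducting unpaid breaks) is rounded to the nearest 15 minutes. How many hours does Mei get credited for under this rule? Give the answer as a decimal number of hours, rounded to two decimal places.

Today: 10:29–16:29 = 6 h 0 min − 15 min = 5 h 45 min → rounds to 5 h 45 min

5.75 hours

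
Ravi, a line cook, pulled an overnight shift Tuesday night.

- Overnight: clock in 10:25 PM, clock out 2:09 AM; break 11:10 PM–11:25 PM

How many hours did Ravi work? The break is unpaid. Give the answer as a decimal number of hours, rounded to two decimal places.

3.48 hours

Overnight: 10:25 PM → midnight = 1 h 35 min; midnight → 2:09 AM = 2 h 9 min; span 3 h 44 min; less 15 min break → 3 h 29 min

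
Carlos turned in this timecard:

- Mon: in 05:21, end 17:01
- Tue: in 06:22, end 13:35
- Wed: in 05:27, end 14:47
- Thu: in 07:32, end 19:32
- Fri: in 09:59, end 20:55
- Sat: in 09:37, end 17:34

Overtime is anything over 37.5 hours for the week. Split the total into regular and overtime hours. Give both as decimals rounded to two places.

Regular 37.50 hours, overtime 21.60 hours

Mon: 05:21–17:01 = 11 h 40 min
Tue: 06:22–13:35 = 7 h 13 min
Wed: 05:27–14:47 = 9 h 20 min
Thu: 07:32–19:32 = 12 h 0 min
Fri: 09:59–20:55 = 10 h 56 min
Sat: 09:37–17:34 = 7 h 57 min
Total worked: 59 h 6 min = 59.10 h.
Threshold 37.5 h → overtime 21 h 36 min, regular 37 h 30 min.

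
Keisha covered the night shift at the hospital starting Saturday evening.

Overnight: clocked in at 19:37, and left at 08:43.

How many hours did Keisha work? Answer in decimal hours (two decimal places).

Overnight: 19:37 → midnight = 4 h 23 min; midnight → 08:43 = 8 h 43 min; span 13 h 6 min

13.10 hours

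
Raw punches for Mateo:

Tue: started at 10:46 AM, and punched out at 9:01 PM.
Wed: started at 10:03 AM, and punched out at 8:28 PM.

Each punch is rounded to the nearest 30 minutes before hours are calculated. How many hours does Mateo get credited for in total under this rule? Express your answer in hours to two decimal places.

Tue: in 10:46 AM→11:00 AM, out 9:01 PM→9:00 PM; 10 h 0 min
Wed: in 10:03 AM→10:00 AM, out 8:28 PM→8:30 PM; 10 h 30 min
Total credited: 20 h 30 min.

20.50 hours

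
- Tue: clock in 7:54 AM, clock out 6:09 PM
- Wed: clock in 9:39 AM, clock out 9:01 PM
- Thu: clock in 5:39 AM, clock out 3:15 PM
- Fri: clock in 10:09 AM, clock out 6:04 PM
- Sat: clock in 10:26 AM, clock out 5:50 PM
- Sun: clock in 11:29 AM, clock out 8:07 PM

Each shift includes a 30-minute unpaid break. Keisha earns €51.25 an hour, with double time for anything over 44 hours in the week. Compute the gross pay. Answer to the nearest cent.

€3092.08

Tue: 7:54 AM–6:09 PM = 10 h 15 min; less 30 min break → 9 h 45 min
Wed: 9:39 AM–9:01 PM = 11 h 22 min; less 30 min break → 10 h 52 min
Thu: 5:39 AM–3:15 PM = 9 h 36 min; less 30 min break → 9 h 6 min
Fri: 10:09 AM–6:04 PM = 7 h 55 min; less 30 min break → 7 h 25 min
Sat: 10:26 AM–5:50 PM = 7 h 24 min; less 30 min break → 6 h 54 min
Sun: 11:29 AM–8:07 PM = 8 h 38 min; less 30 min break → 8 h 8 min
Total worked: 52 h 10 min = 3130 min.
Regular 44 h 0 min = 2640 min at €51.25/h; overtime 8 h 10 min = 490 min at €102.50/h.
Pay = (2640 × €51.25 + 490 × €102.50) ÷ 60 = €3092.08.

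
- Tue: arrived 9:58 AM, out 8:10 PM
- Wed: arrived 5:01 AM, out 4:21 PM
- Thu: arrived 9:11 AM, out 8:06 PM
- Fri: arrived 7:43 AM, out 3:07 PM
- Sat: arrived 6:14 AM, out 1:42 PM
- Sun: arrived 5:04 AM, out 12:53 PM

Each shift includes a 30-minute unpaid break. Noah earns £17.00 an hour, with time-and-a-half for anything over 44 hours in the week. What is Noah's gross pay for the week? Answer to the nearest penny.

£955.40

Tue: 9:58 AM–8:10 PM = 10 h 12 min; less 30 min break → 9 h 42 min
Wed: 5:01 AM–4:21 PM = 11 h 20 min; less 30 min break → 10 h 50 min
Thu: 9:11 AM–8:06 PM = 10 h 55 min; less 30 min break → 10 h 25 min
Fri: 7:43 AM–3:07 PM = 7 h 24 min; less 30 min break → 6 h 54 min
Sat: 6:14 AM–1:42 PM = 7 h 28 min; less 30 min break → 6 h 58 min
Sun: 5:04 AM–12:53 PM = 7 h 49 min; less 30 min break → 7 h 19 min
Total worked: 52 h 8 min = 3128 min.
Regular 44 h 0 min = 2640 min at £17.00/h; overtime 8 h 8 min = 488 min at £25.50/h.
Pay = (2640 × £17.00 + 488 × £25.50) ÷ 60 = £955.40.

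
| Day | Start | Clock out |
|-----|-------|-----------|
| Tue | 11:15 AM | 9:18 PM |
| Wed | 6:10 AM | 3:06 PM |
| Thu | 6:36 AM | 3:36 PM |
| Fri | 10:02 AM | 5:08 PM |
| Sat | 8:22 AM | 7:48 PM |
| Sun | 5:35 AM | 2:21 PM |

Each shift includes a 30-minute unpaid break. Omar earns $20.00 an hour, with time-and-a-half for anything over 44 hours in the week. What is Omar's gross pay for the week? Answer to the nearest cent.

$1128.50

Tue: 11:15 AM–9:18 PM = 10 h 3 min; less 30 min break → 9 h 33 min
Wed: 6:10 AM–3:06 PM = 8 h 56 min; less 30 min break → 8 h 26 min
Thu: 6:36 AM–3:36 PM = 9 h 0 min; less 30 min break → 8 h 30 min
Fri: 10:02 AM–5:08 PM = 7 h 6 min; less 30 min break → 6 h 36 min
Sat: 8:22 AM–7:48 PM = 11 h 26 min; less 30 min break → 10 h 56 min
Sun: 5:35 AM–2:21 PM = 8 h 46 min; less 30 min break → 8 h 16 min
Total worked: 52 h 17 min = 3137 min.
Regular 44 h 0 min = 2640 min at $20.00/h; overtime 8 h 17 min = 497 min at $30.00/h.
Pay = (2640 × $20.00 + 497 × $30.00) ÷ 60 = $1128.50.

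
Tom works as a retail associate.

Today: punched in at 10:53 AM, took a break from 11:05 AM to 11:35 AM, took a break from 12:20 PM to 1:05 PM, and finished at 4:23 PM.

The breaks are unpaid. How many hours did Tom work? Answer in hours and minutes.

4 h 15 min

Today: 10:53 AM–4:23 PM = 5 h 30 min; less 75 min break → 4 h 15 min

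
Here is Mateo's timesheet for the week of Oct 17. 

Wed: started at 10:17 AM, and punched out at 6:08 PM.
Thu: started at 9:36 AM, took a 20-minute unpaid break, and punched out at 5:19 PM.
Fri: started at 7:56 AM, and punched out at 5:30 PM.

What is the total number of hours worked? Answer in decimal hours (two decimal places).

Wed: 10:17 AM–6:08 PM = 7 h 51 min
Thu: 9:36 AM–5:19 PM = 7 h 43 min; less 20 min break → 7 h 23 min
Fri: 7:56 AM–5:30 PM = 9 h 34 min
Total: 7 h 51 min + 7 h 23 min + 9 h 34 min = 24 h 48 min.

24.80 hours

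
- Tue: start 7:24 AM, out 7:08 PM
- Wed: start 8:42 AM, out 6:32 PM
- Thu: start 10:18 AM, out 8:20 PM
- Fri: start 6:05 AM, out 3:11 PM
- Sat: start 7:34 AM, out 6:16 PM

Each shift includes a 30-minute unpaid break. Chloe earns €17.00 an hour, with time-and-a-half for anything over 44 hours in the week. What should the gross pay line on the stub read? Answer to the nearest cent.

Tue: 7:24 AM–7:08 PM = 11 h 44 min; less 30 min break → 11 h 14 min
Wed: 8:42 AM–6:32 PM = 9 h 50 min; less 30 min break → 9 h 20 min
Thu: 10:18 AM–8:20 PM = 10 h 2 min; less 30 min break → 9 h 32 min
Fri: 6:05 AM–3:11 PM = 9 h 6 min; less 30 min break → 8 h 36 min
Sat: 7:34 AM–6:16 PM = 10 h 42 min; less 30 min break → 10 h 12 min
Total worked: 48 h 54 min = 2934 min.
Regular 44 h 0 min = 2640 min at €17.00/h; overtime 4 h 54 min = 294 min at €25.50/h.
Pay = (2640 × €17.00 + 294 × €25.50) ÷ 60 = €872.95.

€872.95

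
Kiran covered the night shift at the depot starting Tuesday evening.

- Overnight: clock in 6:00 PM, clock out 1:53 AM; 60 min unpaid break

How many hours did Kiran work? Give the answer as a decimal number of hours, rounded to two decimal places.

6.88 hours

Overnight: 6:00 PM → midnight = 6 h 0 min; midnight → 1:53 AM = 1 h 53 min; span 7 h 53 min; less 60 min break → 6 h 53 min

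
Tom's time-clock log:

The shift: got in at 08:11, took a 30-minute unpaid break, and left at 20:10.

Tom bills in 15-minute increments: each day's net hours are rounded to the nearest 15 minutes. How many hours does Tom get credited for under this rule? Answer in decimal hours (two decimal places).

The shift: 08:11–20:10 = 11 h 59 min − 30 min = 11 h 29 min → rounds to 11 h 30 min

11.50 hours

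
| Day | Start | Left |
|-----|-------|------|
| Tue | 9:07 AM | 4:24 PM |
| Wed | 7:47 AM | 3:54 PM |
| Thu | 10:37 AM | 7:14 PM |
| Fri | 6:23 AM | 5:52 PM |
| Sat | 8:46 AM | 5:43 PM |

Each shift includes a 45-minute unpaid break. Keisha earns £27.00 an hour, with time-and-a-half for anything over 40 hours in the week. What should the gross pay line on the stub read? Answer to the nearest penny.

Tue: 9:07 AM–4:24 PM = 7 h 17 min; less 45 min break → 6 h 32 min
Wed: 7:47 AM–3:54 PM = 8 h 7 min; less 45 min break → 7 h 22 min
Thu: 10:37 AM–7:14 PM = 8 h 37 min; less 45 min break → 7 h 52 min
Fri: 6:23 AM–5:52 PM = 11 h 29 min; less 45 min break → 10 h 44 min
Sat: 8:46 AM–5:43 PM = 8 h 57 min; less 45 min break → 8 h 12 min
Total worked: 40 h 42 min = 2442 min.
Regular 40 h 0 min = 2400 min at £27.00/h; overtime 0 h 42 min = 42 min at £40.50/h.
Pay = (2400 × £27.00 + 42 × £40.50) ÷ 60 = £1108.35.

£1108.35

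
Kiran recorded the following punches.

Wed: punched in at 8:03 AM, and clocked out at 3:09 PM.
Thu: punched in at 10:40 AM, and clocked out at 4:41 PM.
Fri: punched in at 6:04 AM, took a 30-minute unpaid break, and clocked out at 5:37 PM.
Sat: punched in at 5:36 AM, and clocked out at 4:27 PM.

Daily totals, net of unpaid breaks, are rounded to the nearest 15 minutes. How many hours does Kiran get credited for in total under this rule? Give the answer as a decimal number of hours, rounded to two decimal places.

34.75 hours

Wed: 8:03 AM–3:09 PM = 7 h 6 min → rounds to 7 h 0 min
Thu: 10:40 AM–4:41 PM = 6 h 1 min → rounds to 6 h 0 min
Fri: 6:04 AM–5:37 PM = 11 h 33 min − 30 min = 11 h 3 min → rounds to 11 h 0 min
Sat: 5:36 AM–4:27 PM = 10 h 51 min → rounds to 10 h 45 min
Total credited: 34 h 45 min.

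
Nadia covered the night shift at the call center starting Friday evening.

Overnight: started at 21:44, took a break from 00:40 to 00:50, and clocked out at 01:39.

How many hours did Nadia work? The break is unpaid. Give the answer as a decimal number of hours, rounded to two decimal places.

3.75 hours

Overnight: 21:44 → midnight = 2 h 16 min; midnight → 01:39 = 1 h 39 min; span 3 h 55 min; less 10 min break → 3 h 45 min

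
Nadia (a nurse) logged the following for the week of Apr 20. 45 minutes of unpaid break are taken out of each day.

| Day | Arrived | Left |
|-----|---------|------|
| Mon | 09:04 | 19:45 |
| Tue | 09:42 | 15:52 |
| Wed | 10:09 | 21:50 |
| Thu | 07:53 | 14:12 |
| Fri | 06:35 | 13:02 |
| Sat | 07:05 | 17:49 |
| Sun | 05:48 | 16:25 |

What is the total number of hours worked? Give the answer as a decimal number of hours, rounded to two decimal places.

Mon: 09:04–19:45 = 10 h 41 min; less 45 min break → 9 h 56 min
Tue: 09:42–15:52 = 6 h 10 min; less 45 min break → 5 h 25 min
Wed: 10:09–21:50 = 11 h 41 min; less 45 min break → 10 h 56 min
Thu: 07:53–14:12 = 6 h 19 min; less 45 min break → 5 h 34 min
Fri: 06:35–13:02 = 6 h 27 min; less 45 min break → 5 h 42 min
Sat: 07:05–17:49 = 10 h 44 min; less 45 min break → 9 h 59 min
Sun: 05:48–16:25 = 10 h 37 min; less 45 min break → 9 h 52 min
Total: 9 h 56 min + 5 h 25 min + 10 h 56 min + 5 h 34 min + 5 h 42 min + 9 h 59 min + 9 h 52 min = 57 h 24 min.

57.40 hours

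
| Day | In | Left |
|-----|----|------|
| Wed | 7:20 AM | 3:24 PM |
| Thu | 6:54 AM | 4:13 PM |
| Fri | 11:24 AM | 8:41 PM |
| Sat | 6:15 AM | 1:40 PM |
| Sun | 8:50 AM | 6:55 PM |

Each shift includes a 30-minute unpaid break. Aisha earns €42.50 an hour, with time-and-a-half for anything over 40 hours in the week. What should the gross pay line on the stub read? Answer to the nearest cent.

€1806.25

Wed: 7:20 AM–3:24 PM = 8 h 4 min; less 30 min break → 7 h 34 min
Thu: 6:54 AM–4:13 PM = 9 h 19 min; less 30 min break → 8 h 49 min
Fri: 11:24 AM–8:41 PM = 9 h 17 min; less 30 min break → 8 h 47 min
Sat: 6:15 AM–1:40 PM = 7 h 25 min; less 30 min break → 6 h 55 min
Sun: 8:50 AM–6:55 PM = 10 h 5 min; less 30 min break → 9 h 35 min
Total worked: 41 h 40 min = 2500 min.
Regular 40 h 0 min = 2400 min at €42.50/h; overtime 1 h 40 min = 100 min at €63.75/h.
Pay = (2400 × €42.50 + 100 × €63.75) ÷ 60 = €1806.25.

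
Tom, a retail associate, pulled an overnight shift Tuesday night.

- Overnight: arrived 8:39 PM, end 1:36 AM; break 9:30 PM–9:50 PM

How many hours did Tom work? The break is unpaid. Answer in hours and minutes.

Overnight: 8:39 PM → midnight = 3 h 21 min; midnight → 1:36 AM = 1 h 36 min; span 4 h 57 min; less 20 min break → 4 h 37 min

4 h 37 min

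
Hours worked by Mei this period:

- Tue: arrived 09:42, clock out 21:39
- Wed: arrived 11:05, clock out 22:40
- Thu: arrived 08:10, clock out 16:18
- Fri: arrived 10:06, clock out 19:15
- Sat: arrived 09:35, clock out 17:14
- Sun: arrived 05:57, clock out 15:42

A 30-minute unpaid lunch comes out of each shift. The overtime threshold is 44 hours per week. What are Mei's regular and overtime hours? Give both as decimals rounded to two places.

Tue: 09:42–21:39 = 11 h 57 min; less 30 min break → 11 h 27 min
Wed: 11:05–22:40 = 11 h 35 min; less 30 min break → 11 h 5 min
Thu: 08:10–16:18 = 8 h 8 min; less 30 min break → 7 h 38 min
Fri: 10:06–19:15 = 9 h 9 min; less 30 min break → 8 h 39 min
Sat: 09:35–17:14 = 7 h 39 min; less 30 min break → 7 h 9 min
Sun: 05:57–15:42 = 9 h 45 min; less 30 min break → 9 h 15 min
Total worked: 55 h 13 min = 55.22 h.
Threshold 44 h → overtime 11 h 13 min, regular 44 h 0 min.

Regular 44.00 hours, overtime 11.22 hours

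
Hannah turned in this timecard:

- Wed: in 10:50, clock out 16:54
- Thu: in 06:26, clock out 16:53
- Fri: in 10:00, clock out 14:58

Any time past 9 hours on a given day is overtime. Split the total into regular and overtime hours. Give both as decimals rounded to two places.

Wed: 10:50–16:54 = 6 h 4 min
Thu: 06:26–16:53 = 10 h 27 min
Fri: 10:00–14:58 = 4 h 58 min
Wed reg 6 h 4 min / OT 0 h 0 min; Thu reg 9 h 0 min / OT 1 h 27 min; Fri reg 4 h 58 min / OT 0 h 0 min.
Totals: regular 20 h 2 min, overtime 1 h 27 min.

Regular 20.03 hours, overtime 1.45 hours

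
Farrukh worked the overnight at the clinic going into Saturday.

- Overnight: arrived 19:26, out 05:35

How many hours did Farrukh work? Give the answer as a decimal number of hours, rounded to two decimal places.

Overnight: 19:26 → midnight = 4 h 34 min; midnight → 05:35 = 5 h 35 min; span 10 h 9 min

10.15 hours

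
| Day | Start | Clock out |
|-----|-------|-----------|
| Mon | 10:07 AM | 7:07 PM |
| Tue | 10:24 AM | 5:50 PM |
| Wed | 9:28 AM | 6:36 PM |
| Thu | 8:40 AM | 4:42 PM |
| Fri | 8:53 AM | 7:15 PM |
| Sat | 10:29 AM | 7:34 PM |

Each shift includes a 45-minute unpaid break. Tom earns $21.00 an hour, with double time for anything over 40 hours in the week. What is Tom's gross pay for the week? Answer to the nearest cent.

Mon: 10:07 AM–7:07 PM = 9 h 0 min; less 45 min break → 8 h 15 min
Tue: 10:24 AM–5:50 PM = 7 h 26 min; less 45 min break → 6 h 41 min
Wed: 9:28 AM–6:36 PM = 9 h 8 min; less 45 min break → 8 h 23 min
Thu: 8:40 AM–4:42 PM = 8 h 2 min; less 45 min break → 7 h 17 min
Fri: 8:53 AM–7:15 PM = 10 h 22 min; less 45 min break → 9 h 37 min
Sat: 10:29 AM–7:34 PM = 9 h 5 min; less 45 min break → 8 h 20 min
Total worked: 48 h 33 min = 2913 min.
Regular 40 h 0 min = 2400 min at $21.00/h; overtime 8 h 33 min = 513 min at $42.00/h.
Pay = (2400 × $21.00 + 513 × $42.00) ÷ 60 = $1199.10.

$1199.10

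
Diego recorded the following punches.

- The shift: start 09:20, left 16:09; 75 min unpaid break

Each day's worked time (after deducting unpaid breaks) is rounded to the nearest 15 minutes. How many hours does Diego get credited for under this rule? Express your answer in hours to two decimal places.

5.50 hours

The shift: 09:20–16:09 = 6 h 49 min − 75 min = 5 h 34 min → rounds to 5 h 30 min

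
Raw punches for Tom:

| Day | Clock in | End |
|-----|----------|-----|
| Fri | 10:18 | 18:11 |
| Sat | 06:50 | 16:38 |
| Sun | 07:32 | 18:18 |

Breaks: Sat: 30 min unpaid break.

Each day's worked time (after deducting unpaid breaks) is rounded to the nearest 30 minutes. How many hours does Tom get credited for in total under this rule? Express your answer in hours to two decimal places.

28.50 hours

Fri: 10:18–18:11 = 7 h 53 min → rounds to 8 h 0 min
Sat: 06:50–16:38 = 9 h 48 min − 30 min = 9 h 18 min → rounds to 9 h 30 min
Sun: 07:32–18:18 = 10 h 46 min → rounds to 11 h 0 min
Total credited: 28 h 30 min.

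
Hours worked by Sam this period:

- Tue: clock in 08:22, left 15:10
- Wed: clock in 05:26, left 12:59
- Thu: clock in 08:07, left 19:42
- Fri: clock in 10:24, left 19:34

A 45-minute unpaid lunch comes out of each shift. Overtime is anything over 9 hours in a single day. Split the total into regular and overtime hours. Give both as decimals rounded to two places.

Regular 30.27 hours, overtime 1.83 hours

Tue: 08:22–15:10 = 6 h 48 min; less 45 min break → 6 h 3 min
Wed: 05:26–12:59 = 7 h 33 min; less 45 min break → 6 h 48 min
Thu: 08:07–19:42 = 11 h 35 min; less 45 min break → 10 h 50 min
Fri: 10:24–19:34 = 9 h 10 min; less 45 min break → 8 h 25 min
Tue reg 6 h 3 min / OT 0 h 0 min; Wed reg 6 h 48 min / OT 0 h 0 min; Thu reg 9 h 0 min / OT 1 h 50 min; Fri reg 8 h 25 min / OT 0 h 0 min.
Totals: regular 30 h 16 min, overtime 1 h 50 min.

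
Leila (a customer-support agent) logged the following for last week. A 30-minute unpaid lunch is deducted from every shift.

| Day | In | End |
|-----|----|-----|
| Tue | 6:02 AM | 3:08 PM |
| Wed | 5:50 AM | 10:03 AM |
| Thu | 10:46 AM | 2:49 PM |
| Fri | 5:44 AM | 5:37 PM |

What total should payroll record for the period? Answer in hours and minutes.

27 h 15 min

Tue: 6:02 AM–3:08 PM = 9 h 6 min; less 30 min break → 8 h 36 min
Wed: 5:50 AM–10:03 AM = 4 h 13 min; less 30 min break → 3 h 43 min
Thu: 10:46 AM–2:49 PM = 4 h 3 min; less 30 min break → 3 h 33 min
Fri: 5:44 AM–5:37 PM = 11 h 53 min; less 30 min break → 11 h 23 min
Total: 8 h 36 min + 3 h 43 min + 3 h 33 min + 11 h 23 min = 27 h 15 min.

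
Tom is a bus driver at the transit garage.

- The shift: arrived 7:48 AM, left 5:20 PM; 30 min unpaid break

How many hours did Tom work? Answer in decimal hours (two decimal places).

9.03 hours

The shift: 7:48 AM–5:20 PM = 9 h 32 min; less 30 min break → 9 h 2 min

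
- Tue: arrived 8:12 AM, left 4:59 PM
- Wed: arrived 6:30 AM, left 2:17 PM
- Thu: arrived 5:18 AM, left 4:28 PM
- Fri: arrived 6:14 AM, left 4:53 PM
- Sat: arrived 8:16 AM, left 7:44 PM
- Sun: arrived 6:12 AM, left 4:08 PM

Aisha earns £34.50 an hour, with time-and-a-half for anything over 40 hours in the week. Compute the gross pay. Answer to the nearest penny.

Tue: 8:12 AM–4:59 PM = 8 h 47 min
Wed: 6:30 AM–2:17 PM = 7 h 47 min
Thu: 5:18 AM–4:28 PM = 11 h 10 min
Fri: 6:14 AM–4:53 PM = 10 h 39 min
Sat: 8:16 AM–7:44 PM = 11 h 28 min
Sun: 6:12 AM–4:08 PM = 9 h 56 min
Total worked: 59 h 47 min = 3587 min.
Regular 40 h 0 min = 2400 min at £34.50/h; overtime 19 h 47 min = 1187 min at £51.75/h.
Pay = (2400 × £34.50 + 1187 × £51.75) ÷ 60 = £2403.79.

£2403.79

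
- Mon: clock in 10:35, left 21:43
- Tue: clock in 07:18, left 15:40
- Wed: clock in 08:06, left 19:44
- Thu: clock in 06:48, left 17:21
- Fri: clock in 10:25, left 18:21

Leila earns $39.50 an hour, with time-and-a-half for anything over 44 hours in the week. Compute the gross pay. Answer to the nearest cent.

$2070.79

Mon: 10:35–21:43 = 11 h 8 min
Tue: 07:18–15:40 = 8 h 22 min
Wed: 08:06–19:44 = 11 h 38 min
Thu: 06:48–17:21 = 10 h 33 min
Fri: 10:25–18:21 = 7 h 56 min
Total worked: 49 h 37 min = 2977 min.
Regular 44 h 0 min = 2640 min at $39.50/h; overtime 5 h 37 min = 337 min at $59.25/h.
Pay = (2640 × $39.50 + 337 × $59.25) ÷ 60 = $2070.79.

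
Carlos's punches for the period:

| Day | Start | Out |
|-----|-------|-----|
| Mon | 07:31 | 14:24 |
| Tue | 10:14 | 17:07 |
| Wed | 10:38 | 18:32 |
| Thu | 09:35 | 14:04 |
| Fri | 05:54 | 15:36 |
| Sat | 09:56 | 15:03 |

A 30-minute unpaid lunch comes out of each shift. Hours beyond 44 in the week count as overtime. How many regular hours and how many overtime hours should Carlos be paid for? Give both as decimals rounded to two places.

Mon: 07:31–14:24 = 6 h 53 min; less 30 min break → 6 h 23 min
Tue: 10:14–17:07 = 6 h 53 min; less 30 min break → 6 h 23 min
Wed: 10:38–18:32 = 7 h 54 min; less 30 min break → 7 h 24 min
Thu: 09:35–14:04 = 4 h 29 min; less 30 min break → 3 h 59 min
Fri: 05:54–15:36 = 9 h 42 min; less 30 min break → 9 h 12 min
Sat: 09:56–15:03 = 5 h 7 min; less 30 min break → 4 h 37 min
Total worked: 37 h 58 min = 37.97 h.
Threshold 44 h → overtime 0 h 0 min, regular 37 h 58 min.

Regular 37.97 hours, overtime 0.00 hours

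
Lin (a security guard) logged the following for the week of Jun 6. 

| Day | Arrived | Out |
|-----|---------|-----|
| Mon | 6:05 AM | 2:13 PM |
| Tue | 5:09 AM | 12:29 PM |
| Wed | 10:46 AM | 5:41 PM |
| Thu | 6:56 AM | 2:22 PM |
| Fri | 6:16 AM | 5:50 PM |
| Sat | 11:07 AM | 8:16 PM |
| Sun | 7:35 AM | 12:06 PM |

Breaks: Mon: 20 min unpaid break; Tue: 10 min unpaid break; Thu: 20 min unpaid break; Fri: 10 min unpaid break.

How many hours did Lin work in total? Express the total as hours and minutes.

54 h 3 min

Mon: 6:05 AM–2:13 PM = 8 h 8 min; less 20 min break → 7 h 48 min
Tue: 5:09 AM–12:29 PM = 7 h 20 min; less 10 min break → 7 h 10 min
Wed: 10:46 AM–5:41 PM = 6 h 55 min
Thu: 6:56 AM–2:22 PM = 7 h 26 min; less 20 min break → 7 h 6 min
Fri: 6:16 AM–5:50 PM = 11 h 34 min; less 10 min break → 11 h 24 min
Sat: 11:07 AM–8:16 PM = 9 h 9 min
Sun: 7:35 AM–12:06 PM = 4 h 31 min
Total: 7 h 48 min + 7 h 10 min + 6 h 55 min + 7 h 6 min + 11 h 24 min + 9 h 9 min + 4 h 31 min = 54 h 3 min.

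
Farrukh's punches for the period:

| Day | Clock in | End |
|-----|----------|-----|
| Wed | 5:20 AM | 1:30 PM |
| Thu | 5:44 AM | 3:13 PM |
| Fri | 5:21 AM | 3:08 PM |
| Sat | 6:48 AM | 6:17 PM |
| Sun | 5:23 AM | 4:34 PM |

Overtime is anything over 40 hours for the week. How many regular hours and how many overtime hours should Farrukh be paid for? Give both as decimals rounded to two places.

Wed: 5:20 AM–1:30 PM = 8 h 10 min
Thu: 5:44 AM–3:13 PM = 9 h 29 min
Fri: 5:21 AM–3:08 PM = 9 h 47 min
Sat: 6:48 AM–6:17 PM = 11 h 29 min
Sun: 5:23 AM–4:34 PM = 11 h 11 min
Total worked: 50 h 6 min = 50.10 h.
Threshold 40 h → overtime 10 h 6 min, regular 40 h 0 min.

Regular 40.00 hours, overtime 10.10 hours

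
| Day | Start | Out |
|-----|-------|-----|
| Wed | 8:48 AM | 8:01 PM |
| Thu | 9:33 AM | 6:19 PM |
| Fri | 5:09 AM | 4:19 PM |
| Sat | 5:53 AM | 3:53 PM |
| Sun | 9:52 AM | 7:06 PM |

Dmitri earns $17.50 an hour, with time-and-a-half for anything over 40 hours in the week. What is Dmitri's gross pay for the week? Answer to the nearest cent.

$972.56

Wed: 8:48 AM–8:01 PM = 11 h 13 min
Thu: 9:33 AM–6:19 PM = 8 h 46 min
Fri: 5:09 AM–4:19 PM = 11 h 10 min
Sat: 5:53 AM–3:53 PM = 10 h 0 min
Sun: 9:52 AM–7:06 PM = 9 h 14 min
Total worked: 50 h 23 min = 3023 min.
Regular 40 h 0 min = 2400 min at $17.50/h; overtime 10 h 23 min = 623 min at $26.25/h.
Pay = (2400 × $17.50 + 623 × $26.25) ÷ 60 = $972.56.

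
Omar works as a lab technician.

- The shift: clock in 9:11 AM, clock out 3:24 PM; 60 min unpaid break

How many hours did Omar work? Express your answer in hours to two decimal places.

The shift: 9:11 AM–3:24 PM = 6 h 13 min; less 60 min break → 5 h 13 min

5.22 hours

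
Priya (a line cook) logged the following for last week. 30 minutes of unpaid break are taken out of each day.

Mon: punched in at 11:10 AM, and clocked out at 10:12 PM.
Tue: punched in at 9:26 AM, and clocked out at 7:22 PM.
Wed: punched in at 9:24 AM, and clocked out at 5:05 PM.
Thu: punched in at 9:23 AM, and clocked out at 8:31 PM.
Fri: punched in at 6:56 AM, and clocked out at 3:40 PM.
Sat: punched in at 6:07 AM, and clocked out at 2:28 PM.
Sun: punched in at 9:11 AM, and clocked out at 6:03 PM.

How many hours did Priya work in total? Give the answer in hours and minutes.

62 h 14 min

Mon: 11:10 AM–10:12 PM = 11 h 2 min; less 30 min break → 10 h 32 min
Tue: 9:26 AM–7:22 PM = 9 h 56 min; less 30 min break → 9 h 26 min
Wed: 9:24 AM–5:05 PM = 7 h 41 min; less 30 min break → 7 h 11 min
Thu: 9:23 AM–8:31 PM = 11 h 8 min; less 30 min break → 10 h 38 min
Fri: 6:56 AM–3:40 PM = 8 h 44 min; less 30 min break → 8 h 14 min
Sat: 6:07 AM–2:28 PM = 8 h 21 min; less 30 min break → 7 h 51 min
Sun: 9:11 AM–6:03 PM = 8 h 52 min; less 30 min break → 8 h 22 min
Total: 10 h 32 min + 9 h 26 min + 7 h 11 min + 10 h 38 min + 8 h 14 min + 7 h 51 min + 8 h 22 min = 62 h 14 min.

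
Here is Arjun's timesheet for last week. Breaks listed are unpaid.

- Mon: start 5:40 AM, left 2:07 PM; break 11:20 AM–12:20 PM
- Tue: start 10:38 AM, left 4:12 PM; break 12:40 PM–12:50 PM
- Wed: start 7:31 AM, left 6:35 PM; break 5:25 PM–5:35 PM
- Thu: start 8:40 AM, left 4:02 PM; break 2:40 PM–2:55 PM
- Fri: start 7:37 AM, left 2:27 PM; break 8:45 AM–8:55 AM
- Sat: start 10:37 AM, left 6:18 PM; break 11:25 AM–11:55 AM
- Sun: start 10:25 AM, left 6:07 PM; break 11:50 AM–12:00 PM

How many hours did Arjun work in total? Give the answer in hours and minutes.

52 h 15 min

Mon: 5:40 AM–2:07 PM = 8 h 27 min; less 60 min break → 7 h 27 min
Tue: 10:38 AM–4:12 PM = 5 h 34 min; less 10 min break → 5 h 24 min
Wed: 7:31 AM–6:35 PM = 11 h 4 min; less 10 min break → 10 h 54 min
Thu: 8:40 AM–4:02 PM = 7 h 22 min; less 15 min break → 7 h 7 min
Fri: 7:37 AM–2:27 PM = 6 h 50 min; less 10 min break → 6 h 40 min
Sat: 10:37 AM–6:18 PM = 7 h 41 min; less 30 min break → 7 h 11 min
Sun: 10:25 AM–6:07 PM = 7 h 42 min; less 10 min break → 7 h 32 min
Total: 7 h 27 min + 5 h 24 min + 10 h 54 min + 7 h 7 min + 6 h 40 min + 7 h 11 min + 7 h 32 min = 52 h 15 min.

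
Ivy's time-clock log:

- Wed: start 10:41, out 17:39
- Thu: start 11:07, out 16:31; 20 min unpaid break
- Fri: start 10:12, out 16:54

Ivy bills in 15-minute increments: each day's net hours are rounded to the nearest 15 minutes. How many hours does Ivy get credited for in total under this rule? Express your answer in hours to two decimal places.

18.75 hours

Wed: 10:41–17:39 = 6 h 58 min → rounds to 7 h 0 min
Thu: 11:07–16:31 = 5 h 24 min − 20 min = 5 h 4 min → rounds to 5 h 0 min
Fri: 10:12–16:54 = 6 h 42 min → rounds to 6 h 45 min
Total credited: 18 h 45 min.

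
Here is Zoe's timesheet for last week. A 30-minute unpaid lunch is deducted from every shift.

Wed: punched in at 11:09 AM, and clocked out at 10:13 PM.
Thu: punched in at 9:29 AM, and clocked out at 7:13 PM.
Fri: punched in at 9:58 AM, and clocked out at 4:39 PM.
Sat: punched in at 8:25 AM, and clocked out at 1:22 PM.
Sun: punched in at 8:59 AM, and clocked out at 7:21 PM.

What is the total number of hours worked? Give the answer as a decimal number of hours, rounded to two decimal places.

40.30 hours

Wed: 11:09 AM–10:13 PM = 11 h 4 min; less 30 min break → 10 h 34 min
Thu: 9:29 AM–7:13 PM = 9 h 44 min; less 30 min break → 9 h 14 min
Fri: 9:58 AM–4:39 PM = 6 h 41 min; less 30 min break → 6 h 11 min
Sat: 8:25 AM–1:22 PM = 4 h 57 min; less 30 min break → 4 h 27 min
Sun: 8:59 AM–7:21 PM = 10 h 22 min; less 30 min break → 9 h 52 min
Total: 10 h 34 min + 9 h 14 min + 6 h 11 min + 4 h 27 min + 9 h 52 min = 40 h 18 min.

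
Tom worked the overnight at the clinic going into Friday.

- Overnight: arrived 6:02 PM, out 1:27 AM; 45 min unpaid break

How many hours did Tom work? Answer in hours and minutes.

Overnight: 6:02 PM → midnight = 5 h 58 min; midnight → 1:27 AM = 1 h 27 min; span 7 h 25 min; less 45 min break → 6 h 40 min

6 h 40 min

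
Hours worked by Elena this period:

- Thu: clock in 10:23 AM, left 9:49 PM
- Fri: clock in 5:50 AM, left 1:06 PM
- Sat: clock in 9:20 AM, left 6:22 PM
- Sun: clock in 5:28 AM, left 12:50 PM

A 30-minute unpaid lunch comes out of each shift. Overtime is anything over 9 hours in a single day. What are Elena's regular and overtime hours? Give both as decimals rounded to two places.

Thu: 10:23 AM–9:49 PM = 11 h 26 min; less 30 min break → 10 h 56 min
Fri: 5:50 AM–1:06 PM = 7 h 16 min; less 30 min break → 6 h 46 min
Sat: 9:20 AM–6:22 PM = 9 h 2 min; less 30 min break → 8 h 32 min
Sun: 5:28 AM–12:50 PM = 7 h 22 min; less 30 min break → 6 h 52 min
Thu reg 9 h 0 min / OT 1 h 56 min; Fri reg 6 h 46 min / OT 0 h 0 min; Sat reg 8 h 32 min / OT 0 h 0 min; Sun reg 6 h 52 min / OT 0 h 0 min.
Totals: regular 31 h 10 min, overtime 1 h 56 min.

Regular 31.17 hours, overtime 1.93 hours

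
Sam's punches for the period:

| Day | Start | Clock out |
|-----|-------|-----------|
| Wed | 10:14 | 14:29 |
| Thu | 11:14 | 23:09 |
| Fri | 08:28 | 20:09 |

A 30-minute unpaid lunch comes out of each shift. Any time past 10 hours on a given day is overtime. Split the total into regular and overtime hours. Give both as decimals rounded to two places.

Wed: 10:14–14:29 = 4 h 15 min; less 30 min break → 3 h 45 min
Thu: 11:14–23:09 = 11 h 55 min; less 30 min break → 11 h 25 min
Fri: 08:28–20:09 = 11 h 41 min; less 30 min break → 11 h 11 min
Wed reg 3 h 45 min / OT 0 h 0 min; Thu reg 10 h 0 min / OT 1 h 25 min; Fri reg 10 h 0 min / OT 1 h 11 min.
Totals: regular 23 h 45 min, overtime 2 h 36 min.

Regular 23.75 hours, overtime 2.60 hours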